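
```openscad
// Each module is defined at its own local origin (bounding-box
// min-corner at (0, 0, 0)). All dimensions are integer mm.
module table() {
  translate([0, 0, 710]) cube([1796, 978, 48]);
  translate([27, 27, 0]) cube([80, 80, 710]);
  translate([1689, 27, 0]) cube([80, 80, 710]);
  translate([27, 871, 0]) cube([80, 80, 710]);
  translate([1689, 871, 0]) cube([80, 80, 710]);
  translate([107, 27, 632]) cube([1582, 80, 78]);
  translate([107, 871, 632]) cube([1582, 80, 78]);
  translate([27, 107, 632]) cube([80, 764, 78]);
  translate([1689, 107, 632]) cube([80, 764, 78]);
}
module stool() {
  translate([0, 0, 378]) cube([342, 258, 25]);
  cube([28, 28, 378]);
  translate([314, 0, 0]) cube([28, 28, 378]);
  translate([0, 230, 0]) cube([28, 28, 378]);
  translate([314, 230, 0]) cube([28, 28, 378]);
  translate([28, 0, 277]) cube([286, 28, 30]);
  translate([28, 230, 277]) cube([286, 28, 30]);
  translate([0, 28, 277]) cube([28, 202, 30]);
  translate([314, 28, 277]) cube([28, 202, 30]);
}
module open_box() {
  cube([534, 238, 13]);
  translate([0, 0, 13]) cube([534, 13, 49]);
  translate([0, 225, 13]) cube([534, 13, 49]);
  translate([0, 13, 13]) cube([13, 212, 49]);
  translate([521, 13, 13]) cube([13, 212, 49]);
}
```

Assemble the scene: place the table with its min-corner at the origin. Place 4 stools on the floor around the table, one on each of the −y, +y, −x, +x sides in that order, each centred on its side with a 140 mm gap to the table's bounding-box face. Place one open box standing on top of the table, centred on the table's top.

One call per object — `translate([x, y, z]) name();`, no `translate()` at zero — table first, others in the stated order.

table();
translate([727, -398, 0]) stool();
translate([727, 1118, 0]) stool();
translate([-482, 360, 0]) stool();
translate([1936, 360, 0]) stool();
translate([631, 370, 758]) open_box();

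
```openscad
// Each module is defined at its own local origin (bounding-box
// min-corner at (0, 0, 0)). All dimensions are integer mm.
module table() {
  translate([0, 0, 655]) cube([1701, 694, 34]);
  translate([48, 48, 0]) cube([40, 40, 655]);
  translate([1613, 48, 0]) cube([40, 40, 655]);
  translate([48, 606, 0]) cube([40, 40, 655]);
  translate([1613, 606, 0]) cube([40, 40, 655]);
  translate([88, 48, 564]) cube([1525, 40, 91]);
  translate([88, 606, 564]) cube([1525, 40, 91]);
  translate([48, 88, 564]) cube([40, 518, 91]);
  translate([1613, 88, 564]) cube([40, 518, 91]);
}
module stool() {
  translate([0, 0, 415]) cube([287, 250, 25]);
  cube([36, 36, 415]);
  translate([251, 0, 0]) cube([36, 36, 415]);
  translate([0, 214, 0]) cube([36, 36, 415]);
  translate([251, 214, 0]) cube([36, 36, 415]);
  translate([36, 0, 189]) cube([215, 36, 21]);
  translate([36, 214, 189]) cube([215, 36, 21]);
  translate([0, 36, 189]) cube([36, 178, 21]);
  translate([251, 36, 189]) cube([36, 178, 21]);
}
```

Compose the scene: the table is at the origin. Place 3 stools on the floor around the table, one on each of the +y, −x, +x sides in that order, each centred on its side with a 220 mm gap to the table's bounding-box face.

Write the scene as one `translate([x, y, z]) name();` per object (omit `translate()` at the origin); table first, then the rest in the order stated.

table();
translate([707, 914, 0]) stool();
translate([-507, 222, 0]) stool();
translate([1921, 222, 0]) stool();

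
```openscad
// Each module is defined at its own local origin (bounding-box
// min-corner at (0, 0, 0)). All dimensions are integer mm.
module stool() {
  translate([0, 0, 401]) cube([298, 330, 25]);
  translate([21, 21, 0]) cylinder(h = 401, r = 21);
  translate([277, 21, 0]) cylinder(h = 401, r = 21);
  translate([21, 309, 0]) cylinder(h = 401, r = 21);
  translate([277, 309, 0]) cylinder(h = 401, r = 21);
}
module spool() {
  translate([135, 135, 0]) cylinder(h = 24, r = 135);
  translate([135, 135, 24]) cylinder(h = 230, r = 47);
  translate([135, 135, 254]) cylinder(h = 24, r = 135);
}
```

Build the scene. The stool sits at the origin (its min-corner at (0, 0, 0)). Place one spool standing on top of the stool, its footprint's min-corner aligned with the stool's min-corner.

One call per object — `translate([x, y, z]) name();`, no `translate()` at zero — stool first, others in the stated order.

stool();
translate([0, 0, 426]) spool();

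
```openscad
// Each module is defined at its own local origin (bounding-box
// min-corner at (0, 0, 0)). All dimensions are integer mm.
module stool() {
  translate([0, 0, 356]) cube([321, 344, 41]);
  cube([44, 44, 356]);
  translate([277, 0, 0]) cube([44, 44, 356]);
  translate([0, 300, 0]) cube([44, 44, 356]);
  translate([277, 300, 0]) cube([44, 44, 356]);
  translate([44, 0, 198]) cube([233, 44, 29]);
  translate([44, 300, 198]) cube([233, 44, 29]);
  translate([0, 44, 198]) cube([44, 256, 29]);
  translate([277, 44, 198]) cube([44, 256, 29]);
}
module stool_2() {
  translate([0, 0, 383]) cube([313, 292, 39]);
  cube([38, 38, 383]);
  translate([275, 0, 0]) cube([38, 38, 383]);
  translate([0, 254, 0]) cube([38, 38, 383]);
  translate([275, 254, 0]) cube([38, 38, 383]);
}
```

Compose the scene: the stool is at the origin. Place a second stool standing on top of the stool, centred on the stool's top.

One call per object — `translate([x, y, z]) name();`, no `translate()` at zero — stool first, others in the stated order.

stool();
translate([4, 26, 397]) stool_2();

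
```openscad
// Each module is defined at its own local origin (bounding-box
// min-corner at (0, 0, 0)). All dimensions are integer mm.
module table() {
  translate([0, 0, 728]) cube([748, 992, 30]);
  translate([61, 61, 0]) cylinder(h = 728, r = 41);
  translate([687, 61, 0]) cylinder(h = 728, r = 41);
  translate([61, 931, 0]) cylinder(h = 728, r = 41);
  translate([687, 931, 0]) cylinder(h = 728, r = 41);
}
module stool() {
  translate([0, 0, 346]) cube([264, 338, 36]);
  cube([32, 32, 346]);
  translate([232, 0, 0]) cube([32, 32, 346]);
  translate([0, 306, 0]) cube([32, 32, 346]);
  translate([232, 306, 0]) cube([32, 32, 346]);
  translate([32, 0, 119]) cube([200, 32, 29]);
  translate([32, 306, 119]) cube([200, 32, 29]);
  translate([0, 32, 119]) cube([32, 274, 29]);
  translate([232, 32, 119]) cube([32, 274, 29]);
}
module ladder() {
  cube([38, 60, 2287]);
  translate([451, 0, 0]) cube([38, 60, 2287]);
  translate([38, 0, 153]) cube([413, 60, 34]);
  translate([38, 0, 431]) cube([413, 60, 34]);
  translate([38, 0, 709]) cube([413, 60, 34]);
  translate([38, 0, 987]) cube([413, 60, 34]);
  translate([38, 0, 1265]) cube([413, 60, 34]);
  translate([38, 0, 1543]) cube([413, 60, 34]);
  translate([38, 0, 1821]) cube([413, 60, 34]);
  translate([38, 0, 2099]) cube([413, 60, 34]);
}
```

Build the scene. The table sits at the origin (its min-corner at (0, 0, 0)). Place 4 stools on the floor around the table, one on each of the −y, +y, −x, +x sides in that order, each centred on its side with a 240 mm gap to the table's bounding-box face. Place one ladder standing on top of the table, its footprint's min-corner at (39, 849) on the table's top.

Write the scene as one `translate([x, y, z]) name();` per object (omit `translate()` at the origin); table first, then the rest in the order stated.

table();
translate([242, -578, 0]) stool();
translate([242, 1232, 0]) stool();
translate([-504, 327, 0]) stool();
translate([988, 327, 0]) stool();
translate([39, 849, 758]) ladder();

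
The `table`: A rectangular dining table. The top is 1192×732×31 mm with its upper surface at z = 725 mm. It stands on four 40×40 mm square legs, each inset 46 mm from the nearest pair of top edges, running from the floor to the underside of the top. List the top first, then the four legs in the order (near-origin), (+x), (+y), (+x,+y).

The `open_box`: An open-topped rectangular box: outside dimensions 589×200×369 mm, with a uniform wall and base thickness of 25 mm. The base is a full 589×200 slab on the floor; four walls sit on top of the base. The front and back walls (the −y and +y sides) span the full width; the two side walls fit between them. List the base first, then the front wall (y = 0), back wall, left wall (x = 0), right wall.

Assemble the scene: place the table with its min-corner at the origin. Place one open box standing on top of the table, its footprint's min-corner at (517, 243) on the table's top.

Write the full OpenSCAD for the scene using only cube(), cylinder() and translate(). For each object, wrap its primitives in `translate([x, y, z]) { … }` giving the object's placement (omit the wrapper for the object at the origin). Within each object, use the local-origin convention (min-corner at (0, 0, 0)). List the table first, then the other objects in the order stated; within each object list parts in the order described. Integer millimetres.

translate([0, 0, 694]) cube([1192, 732, 31]);
translate([46, 46, 0]) cube([40, 40, 694]);
translate([1106, 46, 0]) cube([40, 40, 694]);
translate([46, 646, 0]) cube([40, 40, 694]);
translate([1106, 646, 0]) cube([40, 40, 694]);
translate([517, 243, 725]) {
  cube([589, 200, 25]);
  translate([0, 0, 25]) cube([589, 25, 344]);
  translate([0, 175, 25]) cube([589, 25, 344]);
  translate([0, 25, 25]) cube([25, 150, 344]);
  translate([564, 25, 25]) cube([25, 150, 344]);
}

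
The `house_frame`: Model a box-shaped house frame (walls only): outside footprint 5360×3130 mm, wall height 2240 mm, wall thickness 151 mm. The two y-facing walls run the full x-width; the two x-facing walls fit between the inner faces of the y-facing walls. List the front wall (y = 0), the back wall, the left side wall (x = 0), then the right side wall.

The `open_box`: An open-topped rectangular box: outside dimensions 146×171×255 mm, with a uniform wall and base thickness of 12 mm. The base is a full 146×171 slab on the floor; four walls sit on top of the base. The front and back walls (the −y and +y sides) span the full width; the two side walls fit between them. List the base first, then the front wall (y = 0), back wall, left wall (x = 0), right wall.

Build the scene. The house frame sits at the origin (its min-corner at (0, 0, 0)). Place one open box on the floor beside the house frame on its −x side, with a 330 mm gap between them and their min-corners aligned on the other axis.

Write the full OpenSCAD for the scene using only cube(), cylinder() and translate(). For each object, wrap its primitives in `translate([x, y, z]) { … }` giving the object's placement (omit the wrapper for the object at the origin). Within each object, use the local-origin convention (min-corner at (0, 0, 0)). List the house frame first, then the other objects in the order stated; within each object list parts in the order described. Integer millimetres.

cube([5360, 151, 2240]);
translate([0, 2979, 0]) cube([5360, 151, 2240]);
translate([0, 151, 0]) cube([151, 2828, 2240]);
translate([5209, 151, 0]) cube([151, 2828, 2240]);
translate([-476, 0, 0]) {
  cube([146, 171, 12]);
  translate([0, 0, 12]) cube([146, 12, 243]);
  translate([0, 159, 12]) cube([146, 12, 243]);
  translate([0, 12, 12]) cube([12, 147, 243]);
  translate([134, 12, 12]) cube([12, 147, 243]);
}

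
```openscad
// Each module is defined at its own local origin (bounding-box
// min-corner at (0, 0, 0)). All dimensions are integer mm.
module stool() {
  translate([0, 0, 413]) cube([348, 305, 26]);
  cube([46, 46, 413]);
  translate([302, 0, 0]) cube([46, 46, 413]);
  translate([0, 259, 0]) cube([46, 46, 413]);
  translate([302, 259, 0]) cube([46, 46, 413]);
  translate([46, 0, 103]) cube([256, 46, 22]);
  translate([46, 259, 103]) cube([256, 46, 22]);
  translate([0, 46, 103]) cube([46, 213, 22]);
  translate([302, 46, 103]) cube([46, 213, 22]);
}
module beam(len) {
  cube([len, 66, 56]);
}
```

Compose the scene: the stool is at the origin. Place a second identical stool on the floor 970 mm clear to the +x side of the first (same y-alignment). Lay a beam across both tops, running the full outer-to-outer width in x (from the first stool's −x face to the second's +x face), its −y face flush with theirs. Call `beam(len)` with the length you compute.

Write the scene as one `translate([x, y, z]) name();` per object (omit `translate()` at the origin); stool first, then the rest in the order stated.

stool();
translate([1318, 0, 0]) stool();
translate([0, 0, 439]) beam(1666);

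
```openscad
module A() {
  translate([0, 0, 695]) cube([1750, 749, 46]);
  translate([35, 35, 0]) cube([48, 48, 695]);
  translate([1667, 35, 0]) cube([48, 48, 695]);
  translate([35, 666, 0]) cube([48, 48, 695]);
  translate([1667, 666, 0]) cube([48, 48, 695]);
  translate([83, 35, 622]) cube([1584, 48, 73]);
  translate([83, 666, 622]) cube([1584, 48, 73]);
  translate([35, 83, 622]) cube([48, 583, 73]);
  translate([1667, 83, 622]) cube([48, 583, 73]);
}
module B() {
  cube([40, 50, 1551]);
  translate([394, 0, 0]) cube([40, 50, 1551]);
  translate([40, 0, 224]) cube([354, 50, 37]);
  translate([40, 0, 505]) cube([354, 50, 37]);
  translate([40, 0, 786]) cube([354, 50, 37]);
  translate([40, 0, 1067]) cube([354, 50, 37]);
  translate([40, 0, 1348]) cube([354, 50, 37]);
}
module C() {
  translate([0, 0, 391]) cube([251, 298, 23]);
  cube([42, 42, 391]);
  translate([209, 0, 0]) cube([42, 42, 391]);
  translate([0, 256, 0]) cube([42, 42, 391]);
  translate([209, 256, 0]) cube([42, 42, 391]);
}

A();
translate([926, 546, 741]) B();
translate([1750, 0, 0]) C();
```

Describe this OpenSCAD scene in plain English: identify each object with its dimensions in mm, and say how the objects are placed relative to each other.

A is a table with a 1750×749 mm rectangular top, 46 mm thick, top surface at z = 741 mm, supported by four 48×48 mm square legs, each inset 35 mm from the nearest pair of top edges, running from the floor. Four apron rails, 48 mm thick and 73 mm tall, run between adjacent legs with their top edges flush with the underside of the top and their outer faces flush with the legs' outer faces.

B is a wooden ladder with two side rails of 40×50 mm section and 1551 mm height, set 434 mm apart overall. Between them run 5 rectangular rungs (50 mm deep, 37 mm thick), front faces flush with the rails' −y face. The bottom of the first rung is 224 mm above the floor and each subsequent rung is 281 mm higher than the one below.

C is a simple wooden stool: a rectangular seat 251 mm (x) by 298 mm (y), 23 mm thick, top face at z = 414 mm, on four square legs, each 42×42 mm in cross-section. The legs rest on z = 0, each flush with a corner of the seat.

The ladder is on top of the table. The stool is against the table's +x side, with their −y faces flush.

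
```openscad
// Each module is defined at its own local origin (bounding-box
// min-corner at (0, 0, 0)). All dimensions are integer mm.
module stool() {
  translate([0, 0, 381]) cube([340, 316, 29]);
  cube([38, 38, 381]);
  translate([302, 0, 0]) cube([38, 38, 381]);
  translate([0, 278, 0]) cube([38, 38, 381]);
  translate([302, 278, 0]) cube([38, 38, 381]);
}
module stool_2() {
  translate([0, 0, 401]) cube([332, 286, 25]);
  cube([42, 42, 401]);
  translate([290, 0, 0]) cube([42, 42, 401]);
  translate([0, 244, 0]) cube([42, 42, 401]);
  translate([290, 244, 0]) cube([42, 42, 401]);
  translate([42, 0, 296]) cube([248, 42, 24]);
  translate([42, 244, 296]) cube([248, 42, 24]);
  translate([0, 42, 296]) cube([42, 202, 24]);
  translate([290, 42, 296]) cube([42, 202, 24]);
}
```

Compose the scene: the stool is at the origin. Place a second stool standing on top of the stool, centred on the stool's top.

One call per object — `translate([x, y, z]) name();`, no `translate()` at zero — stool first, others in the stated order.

stool();
translate([4, 15, 410]) stool_2();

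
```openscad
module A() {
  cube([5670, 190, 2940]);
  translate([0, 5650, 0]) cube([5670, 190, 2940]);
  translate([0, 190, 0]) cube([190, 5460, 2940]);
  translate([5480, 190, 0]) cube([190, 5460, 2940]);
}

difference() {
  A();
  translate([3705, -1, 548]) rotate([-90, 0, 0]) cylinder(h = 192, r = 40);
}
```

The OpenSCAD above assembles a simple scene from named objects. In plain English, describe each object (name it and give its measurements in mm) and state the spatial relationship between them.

A is the wall frame of a small rectangular building: four walls, each 2940 mm tall and 190 mm thick, enclosing a footprint 5670 mm (x) by 5840 mm (y) outside-to-outside, with no floor or roof. The front and back walls (the −y and +y sides) span the full width; the two side walls fit between them.

The house frame has a circular hole of radius 40 mm through its front wall, centred at (x = 3705, z = 548).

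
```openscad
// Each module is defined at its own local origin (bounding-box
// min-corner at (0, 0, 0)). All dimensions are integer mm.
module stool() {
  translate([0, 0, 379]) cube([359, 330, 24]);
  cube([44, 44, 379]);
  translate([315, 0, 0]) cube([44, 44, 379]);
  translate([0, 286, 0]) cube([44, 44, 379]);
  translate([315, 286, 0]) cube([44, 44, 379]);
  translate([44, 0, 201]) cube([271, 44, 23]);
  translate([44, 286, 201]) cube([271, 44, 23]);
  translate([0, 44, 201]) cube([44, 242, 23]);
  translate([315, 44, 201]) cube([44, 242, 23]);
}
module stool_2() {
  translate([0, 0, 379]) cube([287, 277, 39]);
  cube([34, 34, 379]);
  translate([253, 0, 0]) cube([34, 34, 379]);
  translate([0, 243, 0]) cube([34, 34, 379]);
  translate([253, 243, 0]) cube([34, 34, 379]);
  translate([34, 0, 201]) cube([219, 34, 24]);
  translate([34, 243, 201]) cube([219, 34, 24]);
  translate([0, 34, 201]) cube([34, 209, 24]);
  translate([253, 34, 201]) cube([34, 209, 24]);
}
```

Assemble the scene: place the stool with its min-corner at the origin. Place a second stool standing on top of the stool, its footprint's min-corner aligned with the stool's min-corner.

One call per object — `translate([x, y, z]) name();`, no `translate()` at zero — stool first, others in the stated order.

stool();
translate([0, 0, 403]) stool_2();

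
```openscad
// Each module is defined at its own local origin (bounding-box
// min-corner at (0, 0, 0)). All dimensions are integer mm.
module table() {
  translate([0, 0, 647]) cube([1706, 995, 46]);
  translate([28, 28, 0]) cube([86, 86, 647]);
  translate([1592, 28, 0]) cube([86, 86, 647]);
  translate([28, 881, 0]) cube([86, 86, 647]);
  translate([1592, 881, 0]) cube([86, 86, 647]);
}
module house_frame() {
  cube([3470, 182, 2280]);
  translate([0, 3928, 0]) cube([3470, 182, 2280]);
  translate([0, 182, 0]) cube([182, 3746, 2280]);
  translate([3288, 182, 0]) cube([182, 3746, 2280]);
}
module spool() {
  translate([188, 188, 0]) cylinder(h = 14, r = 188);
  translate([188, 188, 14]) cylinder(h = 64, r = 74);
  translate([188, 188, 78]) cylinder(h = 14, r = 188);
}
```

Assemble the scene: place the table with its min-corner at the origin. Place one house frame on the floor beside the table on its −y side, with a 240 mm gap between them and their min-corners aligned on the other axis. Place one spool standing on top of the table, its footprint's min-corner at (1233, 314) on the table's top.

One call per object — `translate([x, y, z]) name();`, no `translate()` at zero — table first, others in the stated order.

table();
translate([0, -4350, 0]) house_frame();
translate([1233, 314, 693]) spool();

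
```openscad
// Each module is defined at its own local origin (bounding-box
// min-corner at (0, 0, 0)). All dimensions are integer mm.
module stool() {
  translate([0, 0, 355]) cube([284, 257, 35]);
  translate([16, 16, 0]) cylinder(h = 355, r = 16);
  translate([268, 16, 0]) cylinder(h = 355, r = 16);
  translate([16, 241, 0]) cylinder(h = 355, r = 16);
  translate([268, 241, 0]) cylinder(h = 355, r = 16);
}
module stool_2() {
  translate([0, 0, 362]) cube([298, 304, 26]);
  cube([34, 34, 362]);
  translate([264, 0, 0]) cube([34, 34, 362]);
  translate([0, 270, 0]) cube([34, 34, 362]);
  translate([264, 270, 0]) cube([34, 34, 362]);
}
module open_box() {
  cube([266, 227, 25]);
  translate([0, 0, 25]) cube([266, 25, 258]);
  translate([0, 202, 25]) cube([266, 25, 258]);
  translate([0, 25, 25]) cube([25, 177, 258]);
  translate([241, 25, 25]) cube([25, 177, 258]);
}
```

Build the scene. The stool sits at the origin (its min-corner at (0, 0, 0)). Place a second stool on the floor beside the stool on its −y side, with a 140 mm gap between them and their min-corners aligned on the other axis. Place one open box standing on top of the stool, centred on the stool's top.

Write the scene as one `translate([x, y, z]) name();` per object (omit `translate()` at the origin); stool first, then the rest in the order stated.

stool();
translate([0, -444, 0]) stool_2();
translate([9, 15, 390]) open_box();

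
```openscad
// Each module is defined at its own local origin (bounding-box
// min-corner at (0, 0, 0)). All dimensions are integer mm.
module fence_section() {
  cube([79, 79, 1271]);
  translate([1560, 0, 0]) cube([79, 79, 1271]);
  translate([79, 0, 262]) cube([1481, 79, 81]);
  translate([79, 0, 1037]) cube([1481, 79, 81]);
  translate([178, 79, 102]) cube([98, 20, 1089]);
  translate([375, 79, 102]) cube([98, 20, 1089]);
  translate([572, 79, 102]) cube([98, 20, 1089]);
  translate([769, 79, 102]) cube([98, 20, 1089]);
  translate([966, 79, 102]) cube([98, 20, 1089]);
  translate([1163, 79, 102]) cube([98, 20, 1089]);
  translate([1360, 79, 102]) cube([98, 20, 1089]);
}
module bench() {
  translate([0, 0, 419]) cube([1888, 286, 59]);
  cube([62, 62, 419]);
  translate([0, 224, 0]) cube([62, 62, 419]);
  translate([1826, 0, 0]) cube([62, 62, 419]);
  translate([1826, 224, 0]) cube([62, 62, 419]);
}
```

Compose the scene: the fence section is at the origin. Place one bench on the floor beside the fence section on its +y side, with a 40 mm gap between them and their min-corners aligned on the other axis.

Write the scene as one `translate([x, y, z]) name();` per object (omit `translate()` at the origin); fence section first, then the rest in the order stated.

fence_section();
translate([0, 139, 0]) bench();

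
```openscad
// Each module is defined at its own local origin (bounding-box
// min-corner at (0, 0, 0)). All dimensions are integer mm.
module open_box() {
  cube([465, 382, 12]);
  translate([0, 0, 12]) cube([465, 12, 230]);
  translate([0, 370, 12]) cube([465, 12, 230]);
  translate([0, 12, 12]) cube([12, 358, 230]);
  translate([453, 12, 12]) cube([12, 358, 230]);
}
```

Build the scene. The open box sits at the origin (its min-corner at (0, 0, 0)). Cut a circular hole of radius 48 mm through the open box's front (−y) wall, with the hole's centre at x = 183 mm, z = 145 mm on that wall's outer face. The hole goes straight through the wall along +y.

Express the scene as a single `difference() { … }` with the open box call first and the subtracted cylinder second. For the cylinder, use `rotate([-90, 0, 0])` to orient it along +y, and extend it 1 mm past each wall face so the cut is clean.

difference() {
  open_box();
  translate([183, -1, 145]) rotate([-90, 0, 0]) cylinder(h = 14, r = 48);
}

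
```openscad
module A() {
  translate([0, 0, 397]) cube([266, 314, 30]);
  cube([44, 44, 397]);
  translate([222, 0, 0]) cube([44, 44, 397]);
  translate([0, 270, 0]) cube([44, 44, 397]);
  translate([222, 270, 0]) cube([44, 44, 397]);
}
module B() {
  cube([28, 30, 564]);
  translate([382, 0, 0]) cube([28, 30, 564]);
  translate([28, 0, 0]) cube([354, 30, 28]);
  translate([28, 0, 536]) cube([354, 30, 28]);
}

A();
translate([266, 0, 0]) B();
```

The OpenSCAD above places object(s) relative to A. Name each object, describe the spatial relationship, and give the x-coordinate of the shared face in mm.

The stool's +x face and the picture frame's −x face are both at x = 266 mm.

A is a stool. B is a picture frame. The picture frame is against the stool's +x side, with their −y faces flush. The x-coordinate of the shared face is 266 mm.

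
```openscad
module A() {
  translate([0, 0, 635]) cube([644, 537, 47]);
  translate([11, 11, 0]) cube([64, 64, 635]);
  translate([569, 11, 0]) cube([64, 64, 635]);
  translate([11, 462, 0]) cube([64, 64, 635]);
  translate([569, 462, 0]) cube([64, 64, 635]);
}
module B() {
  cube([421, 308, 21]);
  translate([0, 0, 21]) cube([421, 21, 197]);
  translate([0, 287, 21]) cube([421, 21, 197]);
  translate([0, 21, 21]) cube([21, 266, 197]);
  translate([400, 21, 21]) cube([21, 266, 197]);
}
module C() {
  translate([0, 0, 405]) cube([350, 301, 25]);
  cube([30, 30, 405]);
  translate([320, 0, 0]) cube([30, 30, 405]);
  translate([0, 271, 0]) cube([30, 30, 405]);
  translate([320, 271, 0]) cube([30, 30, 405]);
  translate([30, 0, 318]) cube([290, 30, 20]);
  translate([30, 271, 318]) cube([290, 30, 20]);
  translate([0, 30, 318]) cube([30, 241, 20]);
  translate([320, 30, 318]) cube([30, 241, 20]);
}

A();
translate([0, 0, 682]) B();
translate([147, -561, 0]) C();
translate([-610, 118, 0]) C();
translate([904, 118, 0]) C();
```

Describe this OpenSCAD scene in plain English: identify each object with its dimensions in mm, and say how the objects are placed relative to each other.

A is a table with a 644×537 mm rectangular top, 47 mm thick, top surface at z = 682 mm, supported by four 64×64 mm square legs, each inset 11 mm from the nearest pair of top edges, running from the floor.

B is an open-topped rectangular box: outside dimensions 421×308×218 mm, with a uniform wall and base thickness of 21 mm. The base is a full 421×308 slab on the floor; four walls sit on top of the base. The front and back walls (the −y and +y sides) span the full width; the two side walls fit between them.

C is a four-legged stool. The seat is 350×301 mm, 25 mm thick, top at z = 430 mm. It stands on four square legs, each 30×30 mm in cross-section, from z = 0 to the seat underside, each flush with a corner of the seat. Four stretchers, 30 mm wide and 20 mm tall, connect adjacent legs with their undersides at z = 318 mm, each running between the inner faces of the legs it joins and aligned with the legs' outer faces on the other axis.

The open box is on top of the table. Three stools sit around the table at the −y, −x, +x sides.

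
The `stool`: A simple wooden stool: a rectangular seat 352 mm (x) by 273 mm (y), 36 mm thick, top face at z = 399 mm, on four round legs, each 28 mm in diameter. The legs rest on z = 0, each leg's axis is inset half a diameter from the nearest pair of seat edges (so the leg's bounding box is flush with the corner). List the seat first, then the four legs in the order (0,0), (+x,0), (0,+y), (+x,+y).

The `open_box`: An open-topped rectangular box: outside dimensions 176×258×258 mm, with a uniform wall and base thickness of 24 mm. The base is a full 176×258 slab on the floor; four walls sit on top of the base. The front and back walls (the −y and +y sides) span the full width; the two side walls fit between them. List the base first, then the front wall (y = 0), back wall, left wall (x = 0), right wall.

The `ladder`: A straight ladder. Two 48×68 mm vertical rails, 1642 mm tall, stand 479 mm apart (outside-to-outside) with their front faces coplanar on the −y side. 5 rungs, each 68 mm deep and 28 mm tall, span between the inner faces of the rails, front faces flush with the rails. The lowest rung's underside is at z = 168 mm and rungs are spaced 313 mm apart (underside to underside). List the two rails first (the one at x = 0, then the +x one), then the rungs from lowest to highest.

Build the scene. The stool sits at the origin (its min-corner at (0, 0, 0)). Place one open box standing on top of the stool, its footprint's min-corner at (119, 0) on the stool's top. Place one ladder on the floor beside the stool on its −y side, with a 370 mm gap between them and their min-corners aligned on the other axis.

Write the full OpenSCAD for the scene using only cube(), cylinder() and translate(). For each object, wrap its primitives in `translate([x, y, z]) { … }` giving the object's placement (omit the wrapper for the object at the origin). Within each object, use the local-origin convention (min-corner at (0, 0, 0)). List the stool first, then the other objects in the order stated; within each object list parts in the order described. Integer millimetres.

translate([0, 0, 363]) cube([352, 273, 36]);
translate([14, 14, 0]) cylinder(h = 363, r = 14);
translate([338, 14, 0]) cylinder(h = 363, r = 14);
translate([14, 259, 0]) cylinder(h = 363, r = 14);
translate([338, 259, 0]) cylinder(h = 363, r = 14);
translate([119, 0, 399]) {
  cube([176, 258, 24]);
  translate([0, 0, 24]) cube([176, 24, 234]);
  translate([0, 234, 24]) cube([176, 24, 234]);
  translate([0, 24, 24]) cube([24, 210, 234]);
  translate([152, 24, 24]) cube([24, 210, 234]);
}
translate([0, -438, 0]) {
  cube([48, 68, 1642]);
  translate([431, 0, 0]) cube([48, 68, 1642]);
  translate([48, 0, 168]) cube([383, 68, 28]);
  translate([48, 0, 481]) cube([383, 68, 28]);
  translate([48, 0, 794]) cube([383, 68, 28]);
  translate([48, 0, 1107]) cube([383, 68, 28]);
  translate([48, 0, 1420]) cube([383, 68, 28]);
}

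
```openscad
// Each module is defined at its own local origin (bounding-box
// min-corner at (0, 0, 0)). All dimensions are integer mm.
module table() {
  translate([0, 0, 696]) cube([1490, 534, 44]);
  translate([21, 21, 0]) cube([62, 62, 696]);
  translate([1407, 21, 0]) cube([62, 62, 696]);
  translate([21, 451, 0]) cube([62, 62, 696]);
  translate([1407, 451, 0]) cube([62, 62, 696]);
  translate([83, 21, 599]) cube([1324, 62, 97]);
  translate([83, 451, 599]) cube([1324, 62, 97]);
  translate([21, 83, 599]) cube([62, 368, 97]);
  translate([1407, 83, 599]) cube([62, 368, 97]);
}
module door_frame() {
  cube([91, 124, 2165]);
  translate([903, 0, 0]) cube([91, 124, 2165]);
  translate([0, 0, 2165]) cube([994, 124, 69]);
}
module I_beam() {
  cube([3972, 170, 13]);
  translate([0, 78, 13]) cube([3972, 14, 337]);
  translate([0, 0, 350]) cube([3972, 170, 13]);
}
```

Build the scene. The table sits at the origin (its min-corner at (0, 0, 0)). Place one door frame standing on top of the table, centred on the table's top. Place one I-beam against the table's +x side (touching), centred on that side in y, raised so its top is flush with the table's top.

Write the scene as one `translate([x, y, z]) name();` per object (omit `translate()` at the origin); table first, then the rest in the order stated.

table();
translate([248, 205, 740]) door_frame();
translate([1490, 182, 377]) I_beam();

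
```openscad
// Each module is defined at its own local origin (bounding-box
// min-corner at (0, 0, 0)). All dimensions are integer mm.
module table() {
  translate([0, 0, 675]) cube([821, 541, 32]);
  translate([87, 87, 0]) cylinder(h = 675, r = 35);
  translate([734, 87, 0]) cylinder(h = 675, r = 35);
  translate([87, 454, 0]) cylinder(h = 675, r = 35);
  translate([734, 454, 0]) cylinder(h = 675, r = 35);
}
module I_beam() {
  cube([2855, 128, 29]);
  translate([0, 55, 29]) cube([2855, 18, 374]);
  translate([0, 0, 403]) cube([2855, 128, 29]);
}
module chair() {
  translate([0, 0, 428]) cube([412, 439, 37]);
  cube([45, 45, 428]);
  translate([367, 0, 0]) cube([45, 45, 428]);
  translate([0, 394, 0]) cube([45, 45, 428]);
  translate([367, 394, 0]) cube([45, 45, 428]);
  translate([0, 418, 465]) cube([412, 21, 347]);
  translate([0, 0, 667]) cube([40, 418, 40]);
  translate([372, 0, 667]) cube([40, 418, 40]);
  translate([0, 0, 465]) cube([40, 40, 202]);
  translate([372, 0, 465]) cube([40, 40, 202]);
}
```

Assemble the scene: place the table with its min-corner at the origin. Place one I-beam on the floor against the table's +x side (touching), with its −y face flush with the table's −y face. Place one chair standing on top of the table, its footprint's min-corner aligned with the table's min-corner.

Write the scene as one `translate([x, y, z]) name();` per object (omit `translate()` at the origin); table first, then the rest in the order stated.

table();
translate([821, 0, 0]) I_beam();
translate([0, 0, 707]) chair();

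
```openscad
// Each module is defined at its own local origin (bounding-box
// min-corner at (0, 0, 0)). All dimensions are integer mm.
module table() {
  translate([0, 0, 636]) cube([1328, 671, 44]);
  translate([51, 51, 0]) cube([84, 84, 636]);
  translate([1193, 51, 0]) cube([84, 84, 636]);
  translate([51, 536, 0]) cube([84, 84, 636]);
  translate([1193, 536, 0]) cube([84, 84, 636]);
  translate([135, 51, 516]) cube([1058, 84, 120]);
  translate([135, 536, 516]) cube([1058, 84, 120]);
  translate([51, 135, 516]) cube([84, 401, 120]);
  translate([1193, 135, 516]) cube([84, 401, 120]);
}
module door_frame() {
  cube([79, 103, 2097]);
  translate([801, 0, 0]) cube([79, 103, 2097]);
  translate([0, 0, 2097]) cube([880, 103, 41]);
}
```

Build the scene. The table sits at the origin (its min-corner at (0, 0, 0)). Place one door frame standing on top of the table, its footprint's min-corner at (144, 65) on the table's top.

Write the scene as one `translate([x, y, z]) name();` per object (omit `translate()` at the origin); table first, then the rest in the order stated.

table();
translate([144, 65, 680]) door_frame();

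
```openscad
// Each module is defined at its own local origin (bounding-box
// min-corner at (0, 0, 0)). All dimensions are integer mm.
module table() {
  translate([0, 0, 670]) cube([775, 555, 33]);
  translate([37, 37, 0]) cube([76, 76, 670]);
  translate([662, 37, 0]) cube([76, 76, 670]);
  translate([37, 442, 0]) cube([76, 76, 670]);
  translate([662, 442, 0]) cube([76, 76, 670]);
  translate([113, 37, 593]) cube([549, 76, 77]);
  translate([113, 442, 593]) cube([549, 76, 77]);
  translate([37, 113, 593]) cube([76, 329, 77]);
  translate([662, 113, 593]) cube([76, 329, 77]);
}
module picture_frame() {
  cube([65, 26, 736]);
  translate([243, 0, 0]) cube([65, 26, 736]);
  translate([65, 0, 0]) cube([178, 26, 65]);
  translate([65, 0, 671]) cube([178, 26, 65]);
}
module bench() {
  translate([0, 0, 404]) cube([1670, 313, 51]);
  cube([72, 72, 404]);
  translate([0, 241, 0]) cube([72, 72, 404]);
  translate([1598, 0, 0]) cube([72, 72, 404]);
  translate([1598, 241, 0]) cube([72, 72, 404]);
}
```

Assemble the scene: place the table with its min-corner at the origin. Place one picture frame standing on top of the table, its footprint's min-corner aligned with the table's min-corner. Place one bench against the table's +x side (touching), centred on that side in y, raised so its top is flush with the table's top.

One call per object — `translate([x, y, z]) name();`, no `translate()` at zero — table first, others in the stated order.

table();
translate([0, 0, 703]) picture_frame();
translate([775, 121, 248]) bench();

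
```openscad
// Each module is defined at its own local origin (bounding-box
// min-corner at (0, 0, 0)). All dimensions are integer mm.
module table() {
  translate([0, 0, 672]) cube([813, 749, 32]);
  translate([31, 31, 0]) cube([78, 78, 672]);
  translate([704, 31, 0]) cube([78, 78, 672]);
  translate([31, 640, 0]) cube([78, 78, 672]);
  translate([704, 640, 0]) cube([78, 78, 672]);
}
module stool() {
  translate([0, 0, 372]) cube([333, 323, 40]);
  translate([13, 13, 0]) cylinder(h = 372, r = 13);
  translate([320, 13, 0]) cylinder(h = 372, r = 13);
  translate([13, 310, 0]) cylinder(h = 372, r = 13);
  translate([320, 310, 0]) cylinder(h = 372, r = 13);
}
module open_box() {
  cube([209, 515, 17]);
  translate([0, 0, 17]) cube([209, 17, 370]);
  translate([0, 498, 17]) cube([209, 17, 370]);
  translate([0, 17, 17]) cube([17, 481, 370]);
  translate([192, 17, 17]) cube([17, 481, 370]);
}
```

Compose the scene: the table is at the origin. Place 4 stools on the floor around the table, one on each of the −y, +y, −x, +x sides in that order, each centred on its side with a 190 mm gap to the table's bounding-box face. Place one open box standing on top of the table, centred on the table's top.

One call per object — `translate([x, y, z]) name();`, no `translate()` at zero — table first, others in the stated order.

table();
translate([240, -513, 0]) stool();
translate([240, 939, 0]) stool();
translate([-523, 213, 0]) stool();
translate([1003, 213, 0]) stool();
translate([302, 117, 704]) open_box();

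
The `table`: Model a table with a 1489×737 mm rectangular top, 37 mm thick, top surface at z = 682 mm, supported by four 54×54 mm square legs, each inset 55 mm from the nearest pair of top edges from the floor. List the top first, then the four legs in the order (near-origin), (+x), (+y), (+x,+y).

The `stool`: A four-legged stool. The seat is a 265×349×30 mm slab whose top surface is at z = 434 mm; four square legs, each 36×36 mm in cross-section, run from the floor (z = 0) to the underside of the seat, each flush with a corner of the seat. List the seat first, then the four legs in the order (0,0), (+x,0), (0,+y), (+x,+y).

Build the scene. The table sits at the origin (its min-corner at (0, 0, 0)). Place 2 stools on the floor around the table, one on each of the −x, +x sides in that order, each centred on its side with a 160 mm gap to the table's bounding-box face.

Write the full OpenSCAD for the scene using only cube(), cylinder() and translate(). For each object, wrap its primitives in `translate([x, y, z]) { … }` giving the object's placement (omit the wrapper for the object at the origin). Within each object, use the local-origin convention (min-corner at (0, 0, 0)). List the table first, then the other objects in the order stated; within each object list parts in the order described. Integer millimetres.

translate([0, 0, 645]) cube([1489, 737, 37]);
translate([55, 55, 0]) cube([54, 54, 645]);
translate([1380, 55, 0]) cube([54, 54, 645]);
translate([55, 628, 0]) cube([54, 54, 645]);
translate([1380, 628, 0]) cube([54, 54, 645]);
translate([-425, 194, 0]) {
  translate([0, 0, 404]) cube([265, 349, 30]);
  cube([36, 36, 404]);
  translate([229, 0, 0]) cube([36, 36, 404]);
  translate([0, 313, 0]) cube([36, 36, 404]);
  translate([229, 313, 0]) cube([36, 36, 404]);
}
translate([1649, 194, 0]) {
  translate([0, 0, 404]) cube([265, 349, 30]);
  cube([36, 36, 404]);
  translate([229, 0, 0]) cube([36, 36, 404]);
  translate([0, 313, 0]) cube([36, 36, 404]);
  translate([229, 313, 0]) cube([36, 36, 404]);
}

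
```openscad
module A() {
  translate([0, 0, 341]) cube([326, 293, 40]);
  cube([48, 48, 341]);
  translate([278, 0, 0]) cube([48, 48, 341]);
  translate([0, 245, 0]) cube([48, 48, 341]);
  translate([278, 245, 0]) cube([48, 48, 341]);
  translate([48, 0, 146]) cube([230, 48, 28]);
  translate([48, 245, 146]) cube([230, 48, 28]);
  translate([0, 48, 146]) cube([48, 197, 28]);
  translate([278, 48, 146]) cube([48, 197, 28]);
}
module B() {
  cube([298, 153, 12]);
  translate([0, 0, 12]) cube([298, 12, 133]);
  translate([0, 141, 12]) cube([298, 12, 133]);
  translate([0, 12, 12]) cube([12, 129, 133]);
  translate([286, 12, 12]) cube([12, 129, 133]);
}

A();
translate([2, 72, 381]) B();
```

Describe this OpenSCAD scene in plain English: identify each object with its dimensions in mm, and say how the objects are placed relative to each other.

A is a simple wooden stool: a rectangular seat 326 mm (x) by 293 mm (y), 40 mm thick, top face at z = 381 mm, on four square legs, each 48×48 mm in cross-section. The legs rest on z = 0, each flush with a corner of the seat. Four stretchers, 48 mm wide and 28 mm tall, connect adjacent legs with their undersides at z = 146 mm, each running between the inner faces of the legs it joins and aligned with the legs' outer faces on the other axis.

B is an open-topped rectangular box: outside dimensions 298×153×145 mm, with a uniform wall and base thickness of 12 mm. The base is a full 298×153 slab on the floor; four walls sit on top of the base. The front and back walls (the −y and +y sides) span the full width; the two side walls fit between them.

The open box is on top of the stool.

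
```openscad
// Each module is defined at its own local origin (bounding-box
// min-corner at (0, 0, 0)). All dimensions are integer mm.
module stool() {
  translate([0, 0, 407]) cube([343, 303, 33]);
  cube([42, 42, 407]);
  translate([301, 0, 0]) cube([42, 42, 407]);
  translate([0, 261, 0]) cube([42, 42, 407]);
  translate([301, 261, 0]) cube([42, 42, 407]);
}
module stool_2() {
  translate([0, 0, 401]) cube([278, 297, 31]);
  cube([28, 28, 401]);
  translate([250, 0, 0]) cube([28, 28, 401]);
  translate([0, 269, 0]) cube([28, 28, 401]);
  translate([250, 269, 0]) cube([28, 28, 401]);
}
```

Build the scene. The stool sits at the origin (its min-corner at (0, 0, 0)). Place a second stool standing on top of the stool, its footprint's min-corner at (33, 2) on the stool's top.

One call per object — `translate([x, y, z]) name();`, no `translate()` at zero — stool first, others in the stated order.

stool();
translate([33, 2, 440]) stool_2();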